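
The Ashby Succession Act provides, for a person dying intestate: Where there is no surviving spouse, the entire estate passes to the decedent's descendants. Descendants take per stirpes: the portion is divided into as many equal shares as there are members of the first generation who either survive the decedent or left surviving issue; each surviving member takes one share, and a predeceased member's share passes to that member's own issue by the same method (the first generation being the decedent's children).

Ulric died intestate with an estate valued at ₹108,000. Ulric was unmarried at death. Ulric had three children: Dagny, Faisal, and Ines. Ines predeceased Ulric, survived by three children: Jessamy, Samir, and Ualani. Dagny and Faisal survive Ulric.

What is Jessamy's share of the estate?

Jessamy receives ₹12,000.

The entire ₹108,000 passes to the descendants.
That amount (₹108,000) is divided into 3 shares of ₹36,000: Dagny and Faisal each take ₹36,000; Ines's ₹36,000 share passes to Ines's issue.
Ines's share (₹36,000) is divided into 3 shares of ₹12,000: Jessamy, Samir, and Ualani each take ₹12,000.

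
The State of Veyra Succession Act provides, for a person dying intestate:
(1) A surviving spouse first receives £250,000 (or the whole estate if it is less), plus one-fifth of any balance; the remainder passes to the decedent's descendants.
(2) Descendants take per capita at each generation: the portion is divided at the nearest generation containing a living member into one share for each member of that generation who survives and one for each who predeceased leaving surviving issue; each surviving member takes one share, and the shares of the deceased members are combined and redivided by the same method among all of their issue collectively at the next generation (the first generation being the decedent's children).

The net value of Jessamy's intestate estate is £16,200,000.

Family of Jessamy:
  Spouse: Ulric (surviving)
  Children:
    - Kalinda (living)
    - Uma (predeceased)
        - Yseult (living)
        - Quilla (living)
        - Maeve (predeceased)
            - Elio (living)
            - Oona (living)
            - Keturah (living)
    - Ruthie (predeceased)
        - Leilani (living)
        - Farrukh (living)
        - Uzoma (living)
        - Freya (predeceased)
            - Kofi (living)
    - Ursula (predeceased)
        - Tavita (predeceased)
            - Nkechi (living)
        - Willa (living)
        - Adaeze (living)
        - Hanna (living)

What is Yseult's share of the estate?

Ulric first takes £250,000, leaving a balance of £15,950,000. Ulric then takes one-fifth of the balance (£3,190,000), for a total of £3,440,000. The remaining £12,760,000 passes to the descendants.
The descendants' portion (£12,760,000) is divided at the children's generation into 4 shares of £3,190,000. Kalinda takes £3,190,000. The 3 shares of the deceased (Uma, Ruthie, and Ursula) are combined into a pool of £9,570,000.
That pool (£9,570,000) is divided at the grandchildren's generation into 11 shares of £870,000. Yseult, Quilla, Leilani, Farrukh, Uzoma, Willa, Adaeze, and Hanna each take £870,000. The 3 shares of the deceased (Maeve, Freya, and Tavita) are combined into a pool of £2,610,000.
That pool (£2,610,000) is divided at the great-grandchildren's generation equally among Elio, Oona, Keturah, Kofi, and Nkechi: £522,000 each.

Yseult receives £870,000.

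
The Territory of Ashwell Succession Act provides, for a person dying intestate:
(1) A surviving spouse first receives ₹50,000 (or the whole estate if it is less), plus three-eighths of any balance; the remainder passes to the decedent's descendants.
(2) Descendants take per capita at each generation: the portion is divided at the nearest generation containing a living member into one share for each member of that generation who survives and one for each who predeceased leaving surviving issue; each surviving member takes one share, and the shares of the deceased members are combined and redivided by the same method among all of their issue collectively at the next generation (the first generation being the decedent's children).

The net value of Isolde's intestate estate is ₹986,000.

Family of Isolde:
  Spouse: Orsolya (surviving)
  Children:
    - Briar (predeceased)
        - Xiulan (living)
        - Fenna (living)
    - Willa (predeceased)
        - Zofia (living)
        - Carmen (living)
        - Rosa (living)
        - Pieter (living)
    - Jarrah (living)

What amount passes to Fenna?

Orsolya first takes ₹50,000, leaving a balance of ₹936,000. Orsolya then takes three-eighths of the balance (₹351,000), for a total of ₹401,000. The remaining ₹585,000 passes to the descendants.
The descendants' portion (₹585,000) is divided at the children's generation into 3 shares of ₹195,000. Jarrah takes ₹195,000. The 2 shares of the deceased (Briar and Willa) are combined into a pool of ₹390,000.
That pool (₹390,000) is divided at the grandchildren's generation equally among Xiulan, Fenna, Zofia, Carmen, Rosa, and Pieter: ₹65,000 each.

Fenna receives ₹65,000.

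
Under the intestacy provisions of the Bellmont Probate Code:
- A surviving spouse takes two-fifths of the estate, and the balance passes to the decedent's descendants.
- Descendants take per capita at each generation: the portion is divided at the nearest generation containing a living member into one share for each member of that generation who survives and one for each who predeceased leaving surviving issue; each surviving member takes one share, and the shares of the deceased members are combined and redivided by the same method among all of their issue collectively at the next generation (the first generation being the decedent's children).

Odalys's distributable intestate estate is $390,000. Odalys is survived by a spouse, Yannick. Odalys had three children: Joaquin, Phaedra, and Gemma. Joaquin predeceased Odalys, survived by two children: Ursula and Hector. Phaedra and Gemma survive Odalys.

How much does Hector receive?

Yannick takes two-fifths of $390,000 = $156,000. The remaining $234,000 passes to the descendants.
The descendants' portion ($234,000) is divided at the children's generation into 3 shares of $78,000. Phaedra and Gemma each take $78,000. The remaining share for the deceased Joaquin ($78,000) is carried to the next generation.
That pool ($78,000) is divided at the grandchildren's generation equally among Ursula and Hector: $39,000 each.

Hector receives $39,000.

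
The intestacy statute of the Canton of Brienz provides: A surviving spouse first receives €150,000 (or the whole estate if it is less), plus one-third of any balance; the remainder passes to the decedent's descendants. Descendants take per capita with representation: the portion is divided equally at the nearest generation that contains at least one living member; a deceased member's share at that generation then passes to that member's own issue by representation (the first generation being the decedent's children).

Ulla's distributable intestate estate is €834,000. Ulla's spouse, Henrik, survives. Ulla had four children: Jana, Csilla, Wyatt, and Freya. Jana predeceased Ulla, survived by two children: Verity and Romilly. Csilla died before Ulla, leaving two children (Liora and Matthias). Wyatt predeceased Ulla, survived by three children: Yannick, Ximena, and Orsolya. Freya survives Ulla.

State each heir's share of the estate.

Henrik: €378,000; Verity: €57,000; Romilly: €57,000; Liora: €57,000; Matthias: €57,000; Yannick: €38,000; Ximena: €38,000; Orsolya: €38,000; Freya: €114,000

Henrik first takes €150,000, leaving a balance of €684,000. Henrik then takes one-third of the balance (€228,000), for a total of €378,000. The remaining €456,000 passes to the descendants.
The descendants' portion (€456,000) is divided into 4 shares of €114,000: Freya takes €114,000; Jana's €114,000 share passes to Jana's issue; Csilla's €114,000 share passes to Csilla's issue; Wyatt's €114,000 share passes to Wyatt's issue.
Jana's share (€114,000) is divided into 2 shares of €57,000: Verity and Romilly each take €57,000.
Csilla's share (€114,000) is divided into 2 shares of €57,000: Liora and Matthias each take €57,000.
Wyatt's share (€114,000) is divided into 3 shares of €38,000: Yannick, Ximena, and Orsolya each take €38,000.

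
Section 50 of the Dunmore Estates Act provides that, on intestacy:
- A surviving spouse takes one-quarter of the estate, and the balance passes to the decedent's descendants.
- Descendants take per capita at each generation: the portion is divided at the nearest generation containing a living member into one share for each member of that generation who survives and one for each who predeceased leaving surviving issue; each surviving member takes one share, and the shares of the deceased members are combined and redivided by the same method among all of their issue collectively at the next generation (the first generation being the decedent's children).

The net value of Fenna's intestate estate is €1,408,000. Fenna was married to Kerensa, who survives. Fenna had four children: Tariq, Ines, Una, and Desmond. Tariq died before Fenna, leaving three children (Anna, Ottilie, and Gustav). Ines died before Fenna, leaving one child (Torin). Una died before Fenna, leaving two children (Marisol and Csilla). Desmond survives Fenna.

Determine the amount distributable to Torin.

Torin receives €132,000.

Kerensa takes one-quarter of €1,408,000 = €352,000. The remaining €1,056,000 passes to the descendants.
The descendants' portion (€1,056,000) is divided at the children's generation into 4 shares of €264,000. Desmond takes €264,000. The 3 shares of the deceased (Tariq, Ines, and Una) are combined into a pool of €792,000.
That pool (€792,000) is divided at the grandchildren's generation equally among Anna, Ottilie, Gustav, Torin, Marisol, and Csilla: €132,000 each.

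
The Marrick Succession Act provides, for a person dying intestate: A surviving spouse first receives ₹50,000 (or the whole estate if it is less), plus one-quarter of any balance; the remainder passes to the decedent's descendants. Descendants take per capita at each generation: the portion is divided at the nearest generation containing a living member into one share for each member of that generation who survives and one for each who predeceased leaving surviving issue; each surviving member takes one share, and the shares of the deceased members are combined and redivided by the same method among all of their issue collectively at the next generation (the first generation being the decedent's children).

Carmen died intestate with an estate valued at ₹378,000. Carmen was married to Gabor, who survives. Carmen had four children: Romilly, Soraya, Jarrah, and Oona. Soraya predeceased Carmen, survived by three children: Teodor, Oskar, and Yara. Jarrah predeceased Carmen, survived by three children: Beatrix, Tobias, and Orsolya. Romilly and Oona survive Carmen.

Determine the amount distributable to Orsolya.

Orsolya receives ₹20,500.

Gabor first takes ₹50,000, leaving a balance of ₹328,000. Gabor then takes one-quarter of the balance (₹82,000), for a total of ₹132,000. The remaining ₹246,000 passes to the descendants.
The descendants' portion (₹246,000) is divided at the children's generation into 4 shares of ₹61,500. Romilly and Oona each take ₹61,500. The 2 shares of the deceased (Soraya and Jarrah) are combined into a pool of ₹123,000.
That pool (₹123,000) is divided at the grandchildren's generation equally among Teodor, Oskar, Yara, Beatrix, Tobias, and Orsolya: ₹20,500 each.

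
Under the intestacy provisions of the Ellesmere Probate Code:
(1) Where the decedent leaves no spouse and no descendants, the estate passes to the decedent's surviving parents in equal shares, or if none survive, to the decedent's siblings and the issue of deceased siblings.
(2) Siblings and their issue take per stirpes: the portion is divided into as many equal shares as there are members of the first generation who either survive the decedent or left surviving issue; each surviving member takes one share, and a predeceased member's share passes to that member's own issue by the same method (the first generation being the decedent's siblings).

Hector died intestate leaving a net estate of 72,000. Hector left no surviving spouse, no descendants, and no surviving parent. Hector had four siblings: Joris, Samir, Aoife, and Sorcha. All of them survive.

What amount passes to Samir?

Samir receives 18,000.

The entire 72,000 passes to the siblings and their issue.
That amount (72,000) is divided into 4 shares of 18,000: Joris, Samir, Aoife, and Sorcha each take 18,000.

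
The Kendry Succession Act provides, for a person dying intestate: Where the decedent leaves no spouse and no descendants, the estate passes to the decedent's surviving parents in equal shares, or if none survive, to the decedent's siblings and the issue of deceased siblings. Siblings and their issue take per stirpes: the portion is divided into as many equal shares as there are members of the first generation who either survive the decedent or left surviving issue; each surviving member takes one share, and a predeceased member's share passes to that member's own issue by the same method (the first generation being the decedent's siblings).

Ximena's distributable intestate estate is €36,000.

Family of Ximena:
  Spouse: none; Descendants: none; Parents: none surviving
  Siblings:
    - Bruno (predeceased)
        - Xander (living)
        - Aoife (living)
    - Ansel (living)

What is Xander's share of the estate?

The entire €36,000 passes to the siblings and their issue.
That amount (€36,000) is divided into 2 shares of €18,000: Ansel takes €18,000; Bruno's €18,000 share passes to Bruno's issue.
Bruno's share (€18,000) is divided into 2 shares of €9,000: Xander and Aoife each take €9,000.

Xander receives €9,000.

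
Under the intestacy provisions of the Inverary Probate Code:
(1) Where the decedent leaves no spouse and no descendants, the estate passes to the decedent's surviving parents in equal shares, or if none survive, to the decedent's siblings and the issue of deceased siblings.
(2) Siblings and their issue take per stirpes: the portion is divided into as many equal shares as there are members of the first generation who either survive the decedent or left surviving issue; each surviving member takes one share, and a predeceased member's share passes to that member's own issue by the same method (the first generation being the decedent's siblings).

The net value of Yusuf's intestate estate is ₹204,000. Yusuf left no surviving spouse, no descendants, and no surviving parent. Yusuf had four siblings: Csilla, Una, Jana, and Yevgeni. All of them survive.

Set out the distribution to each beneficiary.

Csilla: ₹51,000; Una: ₹51,000; Jana: ₹51,000; Yevgeni: ₹51,000

The entire ₹204,000 passes to the siblings and their issue.
That amount (₹204,000) is divided into 4 shares of ₹51,000: Csilla, Una, Jana, and Yevgeni each take ₹51,000.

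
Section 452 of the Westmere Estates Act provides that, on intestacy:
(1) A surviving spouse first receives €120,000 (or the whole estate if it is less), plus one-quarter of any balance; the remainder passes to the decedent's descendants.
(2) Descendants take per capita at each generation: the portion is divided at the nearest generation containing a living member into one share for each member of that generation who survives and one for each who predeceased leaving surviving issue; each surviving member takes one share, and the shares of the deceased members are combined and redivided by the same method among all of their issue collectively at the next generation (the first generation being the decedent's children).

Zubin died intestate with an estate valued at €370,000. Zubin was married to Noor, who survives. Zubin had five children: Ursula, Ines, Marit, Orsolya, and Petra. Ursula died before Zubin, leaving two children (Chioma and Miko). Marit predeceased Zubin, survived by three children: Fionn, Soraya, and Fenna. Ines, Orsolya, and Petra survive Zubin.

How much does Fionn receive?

Noor first takes €120,000, leaving a balance of €250,000. Noor then takes one-quarter of the balance (€62,500), for a total of €182,500. The remaining €187,500 passes to the descendants.
The descendants' portion (€187,500) is divided at the children's generation into 5 shares of €37,500. Ines, Orsolya, and Petra each take €37,500. The 2 shares of the deceased (Ursula and Marit) are combined into a pool of €75,000.
That pool (€75,000) is divided at the grandchildren's generation equally among Chioma, Miko, Fionn, Soraya, and Fenna: €15,000 each.

Fionn receives €15,000.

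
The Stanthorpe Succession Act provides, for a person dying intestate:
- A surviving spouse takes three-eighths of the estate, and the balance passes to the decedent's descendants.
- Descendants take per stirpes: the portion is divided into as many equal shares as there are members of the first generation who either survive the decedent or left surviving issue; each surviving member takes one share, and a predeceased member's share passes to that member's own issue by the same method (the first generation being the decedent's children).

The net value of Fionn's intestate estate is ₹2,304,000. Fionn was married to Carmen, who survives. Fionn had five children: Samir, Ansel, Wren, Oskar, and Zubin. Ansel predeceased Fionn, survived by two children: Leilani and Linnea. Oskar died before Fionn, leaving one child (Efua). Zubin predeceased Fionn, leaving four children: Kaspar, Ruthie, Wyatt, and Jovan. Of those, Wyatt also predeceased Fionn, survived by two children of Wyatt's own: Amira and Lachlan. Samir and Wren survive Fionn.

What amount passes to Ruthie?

Ruthie receives ₹72,000.

Carmen takes three-eighths of ₹2,304,000 = ₹864,000. The remaining ₹1,440,000 passes to the descendants.
The descendants' portion (₹1,440,000) is divided into 5 shares of ₹288,000: Samir and Wren each take ₹288,000; Ansel's ₹288,000 share passes to Ansel's issue; Oskar's ₹288,000 share passes to Oskar's issue; Zubin's ₹288,000 share passes to Zubin's issue.
Ansel's share (₹288,000) is divided into 2 shares of ₹144,000: Leilani and Linnea each take ₹144,000.
Oskar's share (₹288,000) passes entirely to Efua.
Zubin's share (₹288,000) is divided into 4 shares of ₹72,000: Kaspar, Ruthie, and Jovan each take ₹72,000; Wyatt's ₹72,000 share passes to Wyatt's issue.
Wyatt's share (₹72,000) is divided into 2 shares of ₹36,000: Amira and Lachlan each take ₹36,000.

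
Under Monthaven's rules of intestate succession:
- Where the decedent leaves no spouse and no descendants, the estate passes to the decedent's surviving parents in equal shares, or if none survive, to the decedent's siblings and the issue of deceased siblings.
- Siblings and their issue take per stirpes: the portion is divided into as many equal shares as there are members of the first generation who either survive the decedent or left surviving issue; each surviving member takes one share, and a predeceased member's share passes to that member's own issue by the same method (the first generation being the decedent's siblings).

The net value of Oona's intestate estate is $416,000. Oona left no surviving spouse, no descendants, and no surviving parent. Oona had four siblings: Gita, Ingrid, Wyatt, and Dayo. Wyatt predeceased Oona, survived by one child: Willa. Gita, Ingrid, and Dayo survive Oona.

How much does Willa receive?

Willa receives $104,000.

The entire $416,000 passes to the siblings and their issue.
That amount ($416,000) is divided into 4 shares of $104,000: Gita, Ingrid, and Dayo each take $104,000; Wyatt's $104,000 share passes to Wyatt's issue.
Wyatt's share ($104,000) passes entirely to Willa.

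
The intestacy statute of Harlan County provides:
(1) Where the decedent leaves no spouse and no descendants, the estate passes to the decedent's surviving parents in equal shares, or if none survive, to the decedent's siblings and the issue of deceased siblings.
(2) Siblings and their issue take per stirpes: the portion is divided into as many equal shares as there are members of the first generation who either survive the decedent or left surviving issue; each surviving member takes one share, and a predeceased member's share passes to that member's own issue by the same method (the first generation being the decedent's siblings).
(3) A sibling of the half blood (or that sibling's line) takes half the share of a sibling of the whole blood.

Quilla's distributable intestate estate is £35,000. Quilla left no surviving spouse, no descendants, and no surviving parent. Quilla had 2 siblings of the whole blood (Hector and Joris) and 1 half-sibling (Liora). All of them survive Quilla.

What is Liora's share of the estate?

The entire £35,000 passes to the siblings and their issue.
Counting each half-blood sibling's line as half a unit, there are 5/2 units in £35,000, so one unit is £14,000. Whole-blood lines (Hector and Joris) take £14,000 each; half-blood lines (Liora) take £7,000 each.

Liora receives £7,000.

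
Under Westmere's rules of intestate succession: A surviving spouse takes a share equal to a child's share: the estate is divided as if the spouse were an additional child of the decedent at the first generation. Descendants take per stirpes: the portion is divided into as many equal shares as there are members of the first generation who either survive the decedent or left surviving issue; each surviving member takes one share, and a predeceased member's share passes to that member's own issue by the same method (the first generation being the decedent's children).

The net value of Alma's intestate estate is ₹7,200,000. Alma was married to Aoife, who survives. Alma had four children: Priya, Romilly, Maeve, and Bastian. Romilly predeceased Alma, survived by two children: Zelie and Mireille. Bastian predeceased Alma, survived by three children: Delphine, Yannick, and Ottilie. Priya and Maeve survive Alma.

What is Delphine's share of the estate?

The spouse counts as an additional share at the children's level, so there are 5 primary shares of ₹1,440,000. Aoife takes one such share (₹1,440,000).
The children's combined portion (₹5,760,000) is divided into 4 shares of ₹1,440,000: Priya and Maeve each take ₹1,440,000; Romilly's ₹1,440,000 share passes to Romilly's issue; Bastian's ₹1,440,000 share passes to Bastian's issue.
Romilly's share (₹1,440,000) is divided into 2 shares of ₹720,000: Zelie and Mireille each take ₹720,000.
Bastian's share (₹1,440,000) is divided into 3 shares of ₹480,000: Delphine, Yannick, and Ottilie each take ₹480,000.

Delphine receives ₹480,000.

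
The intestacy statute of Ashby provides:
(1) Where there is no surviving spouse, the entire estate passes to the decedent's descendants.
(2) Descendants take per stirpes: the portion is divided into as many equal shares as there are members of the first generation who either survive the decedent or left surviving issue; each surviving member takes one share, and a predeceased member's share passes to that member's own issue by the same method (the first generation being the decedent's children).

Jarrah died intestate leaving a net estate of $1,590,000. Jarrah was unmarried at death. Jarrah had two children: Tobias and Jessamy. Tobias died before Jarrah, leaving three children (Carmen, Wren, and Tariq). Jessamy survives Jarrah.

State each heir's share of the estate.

Carmen: $265,000; Wren: $265,000; Tariq: $265,000; Jessamy: $795,000

The entire $1,590,000 passes to the descendants.
That amount ($1,590,000) is divided into 2 shares of $795,000: Jessamy takes $795,000; Tobias's $795,000 share passes to Tobias's issue.
Tobias's share ($795,000) is divided into 3 shares of $265,000: Carmen, Wren, and Tariq each take $265,000.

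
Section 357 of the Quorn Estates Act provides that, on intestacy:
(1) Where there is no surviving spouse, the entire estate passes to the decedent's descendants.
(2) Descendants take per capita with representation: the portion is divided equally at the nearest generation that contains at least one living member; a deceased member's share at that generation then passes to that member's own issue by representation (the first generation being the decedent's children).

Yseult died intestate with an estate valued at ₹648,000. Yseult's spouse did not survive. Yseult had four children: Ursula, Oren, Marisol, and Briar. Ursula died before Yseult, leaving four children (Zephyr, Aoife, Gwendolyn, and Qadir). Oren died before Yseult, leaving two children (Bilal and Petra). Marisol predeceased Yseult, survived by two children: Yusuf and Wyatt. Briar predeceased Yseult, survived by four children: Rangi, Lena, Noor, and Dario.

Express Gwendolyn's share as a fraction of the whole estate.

The entire ₹648,000 passes to the descendants.
No child survives, so the initial division is made at the grandchildren's generation.
That amount (₹648,000) is divided into 12 shares of ₹54,000: Zephyr, Aoife, Gwendolyn, Qadir, Bilal, Petra, Yusuf, Wyatt, Rangi, Lena, Noor, and Dario each take ₹54,000.

Gwendolyn receives 1/12 of the estate.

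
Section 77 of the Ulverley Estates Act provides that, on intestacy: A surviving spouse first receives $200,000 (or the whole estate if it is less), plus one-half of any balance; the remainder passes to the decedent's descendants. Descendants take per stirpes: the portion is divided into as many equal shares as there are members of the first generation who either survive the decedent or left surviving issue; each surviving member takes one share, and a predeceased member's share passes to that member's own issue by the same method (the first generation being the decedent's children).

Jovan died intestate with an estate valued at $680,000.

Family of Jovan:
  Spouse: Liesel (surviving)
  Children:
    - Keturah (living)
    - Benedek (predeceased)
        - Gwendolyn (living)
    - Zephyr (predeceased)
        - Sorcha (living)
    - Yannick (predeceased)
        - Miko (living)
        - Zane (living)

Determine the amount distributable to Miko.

Liesel first takes $200,000, leaving a balance of $480,000. Liesel then takes one-half of the balance ($240,000), for a total of $440,000. The remaining $240,000 passes to the descendants.
The descendants' portion ($240,000) is divided into 4 shares of $60,000: Keturah takes $60,000; Benedek's $60,000 share passes to Benedek's issue; Zephyr's $60,000 share passes to Zephyr's issue; Yannick's $60,000 share passes to Yannick's issue.
Benedek's share ($60,000) passes entirely to Gwendolyn.
Zephyr's share ($60,000) passes entirely to Sorcha.
Yannick's share ($60,000) is divided into 2 shares of $30,000: Miko and Zane each take $30,000.

Miko receives $30,000.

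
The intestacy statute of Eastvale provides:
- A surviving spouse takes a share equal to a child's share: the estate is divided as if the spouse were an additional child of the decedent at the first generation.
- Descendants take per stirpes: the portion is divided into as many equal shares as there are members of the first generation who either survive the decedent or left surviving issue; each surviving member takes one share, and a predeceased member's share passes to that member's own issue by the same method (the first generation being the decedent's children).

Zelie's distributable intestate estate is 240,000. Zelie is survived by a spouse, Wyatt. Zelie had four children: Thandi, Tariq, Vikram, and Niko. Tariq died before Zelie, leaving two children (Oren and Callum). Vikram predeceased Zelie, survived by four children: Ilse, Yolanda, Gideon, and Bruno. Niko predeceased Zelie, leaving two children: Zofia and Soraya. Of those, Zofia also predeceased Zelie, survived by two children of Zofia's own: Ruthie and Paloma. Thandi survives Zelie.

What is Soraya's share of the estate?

The spouse counts as an additional share at the children's level, so there are 5 primary shares of 48,000. Wyatt takes one such share (48,000).
The children's combined portion (192,000) is divided into 4 shares of 48,000: Thandi takes 48,000; Tariq's 48,000 share passes to Tariq's issue; Vikram's 48,000 share passes to Vikram's issue; Niko's 48,000 share passes to Niko's issue.
Tariq's share (48,000) is divided into 2 shares of 24,000: Oren and Callum each take 24,000.
Vikram's share (48,000) is divided into 4 shares of 12,000: Ilse, Yolanda, Gideon, and Bruno each take 12,000.
Niko's share (48,000) is divided into 2 shares of 24,000: Soraya takes 24,000; Zofia's 24,000 share passes to Zofia's issue.
Zofia's share (24,000) is divided into 2 shares of 12,000: Ruthie and Paloma each take 12,000.

Soraya receives 24,000.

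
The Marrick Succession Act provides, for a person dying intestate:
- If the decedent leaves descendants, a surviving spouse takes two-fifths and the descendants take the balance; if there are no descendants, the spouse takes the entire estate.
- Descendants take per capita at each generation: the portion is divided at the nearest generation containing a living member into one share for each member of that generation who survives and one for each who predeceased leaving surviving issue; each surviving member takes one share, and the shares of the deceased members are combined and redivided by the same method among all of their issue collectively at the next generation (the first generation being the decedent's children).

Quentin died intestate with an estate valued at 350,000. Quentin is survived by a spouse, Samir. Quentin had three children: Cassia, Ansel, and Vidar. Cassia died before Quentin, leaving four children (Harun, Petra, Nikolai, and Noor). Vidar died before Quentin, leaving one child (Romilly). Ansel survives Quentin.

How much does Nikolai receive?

Samir takes two-fifths of 350,000 = 140,000. The remaining 210,000 passes to the descendants.
The descendants' portion (210,000) is divided at the children's generation into 3 shares of 70,000. Ansel takes 70,000. The 2 shares of the deceased (Cassia and Vidar) are combined into a pool of 140,000.
That pool (140,000) is divided at the grandchildren's generation equally among Harun, Petra, Nikolai, Noor, and Romilly: 28,000 each.

Nikolai receives 28,000.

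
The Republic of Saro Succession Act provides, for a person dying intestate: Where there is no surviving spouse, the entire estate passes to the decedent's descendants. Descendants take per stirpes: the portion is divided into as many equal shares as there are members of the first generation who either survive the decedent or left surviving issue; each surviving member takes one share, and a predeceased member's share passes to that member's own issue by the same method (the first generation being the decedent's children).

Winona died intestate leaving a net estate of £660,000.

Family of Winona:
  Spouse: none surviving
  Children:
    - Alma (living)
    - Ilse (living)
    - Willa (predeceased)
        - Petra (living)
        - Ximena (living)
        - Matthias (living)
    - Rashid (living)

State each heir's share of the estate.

Alma: £165,000; Ilse: £165,000; Petra: £55,000; Ximena: £55,000; Matthias: £55,000; Rashid: £165,000

The entire £660,000 passes to the descendants.
That amount (£660,000) is divided into 4 shares of £165,000: Alma, Ilse, and Rashid each take £165,000; Willa's £165,000 share passes to Willa's issue.
Willa's share (£165,000) is divided into 3 shares of £55,000: Petra, Ximena, and Matthias each take £55,000.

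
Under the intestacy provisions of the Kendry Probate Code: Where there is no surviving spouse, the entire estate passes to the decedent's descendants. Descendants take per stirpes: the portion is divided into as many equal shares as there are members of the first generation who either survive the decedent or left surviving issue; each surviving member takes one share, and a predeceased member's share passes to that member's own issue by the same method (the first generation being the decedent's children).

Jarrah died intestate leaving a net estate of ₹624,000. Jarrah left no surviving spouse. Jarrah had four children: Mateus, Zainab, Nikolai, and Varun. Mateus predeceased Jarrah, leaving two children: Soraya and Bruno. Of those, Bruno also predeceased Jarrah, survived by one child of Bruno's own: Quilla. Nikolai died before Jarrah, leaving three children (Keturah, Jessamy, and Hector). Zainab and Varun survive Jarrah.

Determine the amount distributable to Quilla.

The entire ₹624,000 passes to the descendants.
That amount (₹624,000) is divided into 4 shares of ₹156,000: Zainab and Varun each take ₹156,000; Mateus's ₹156,000 share passes to Mateus's issue; Nikolai's ₹156,000 share passes to Nikolai's issue.
Mateus's share (₹156,000) is divided into 2 shares of ₹78,000: Soraya takes ₹78,000; Bruno's ₹78,000 share passes to Bruno's issue.
Bruno's share (₹78,000) passes entirely to Quilla.
Nikolai's share (₹156,000) is divided into 3 shares of ₹52,000: Keturah, Jessamy, and Hector each take ₹52,000.

Quilla receives ₹78,000.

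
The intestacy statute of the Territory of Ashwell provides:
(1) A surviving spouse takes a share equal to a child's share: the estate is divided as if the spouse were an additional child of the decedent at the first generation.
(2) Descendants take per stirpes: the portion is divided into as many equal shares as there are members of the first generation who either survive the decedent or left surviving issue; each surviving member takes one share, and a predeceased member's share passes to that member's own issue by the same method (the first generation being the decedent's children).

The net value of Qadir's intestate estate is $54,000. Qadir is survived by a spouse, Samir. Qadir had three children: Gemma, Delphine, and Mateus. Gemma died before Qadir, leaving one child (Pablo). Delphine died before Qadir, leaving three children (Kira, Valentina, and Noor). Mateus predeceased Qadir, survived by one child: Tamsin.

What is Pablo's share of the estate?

Pablo receives $13,500.

The spouse counts as an additional share at the children's level, so there are 4 primary shares of $13,500. Samir takes one such share ($13,500).
The children's combined portion ($40,500) is divided into 3 shares of $13,500: Gemma's $13,500 share passes to Gemma's issue; Delphine's $13,500 share passes to Delphine's issue; Mateus's $13,500 share passes to Mateus's issue.
Gemma's share ($13,500) passes entirely to Pablo.
Delphine's share ($13,500) is divided into 3 shares of $4,500: Kira, Valentina, and Noor each take $4,500.
Mateus's share ($13,500) passes entirely to Tamsin.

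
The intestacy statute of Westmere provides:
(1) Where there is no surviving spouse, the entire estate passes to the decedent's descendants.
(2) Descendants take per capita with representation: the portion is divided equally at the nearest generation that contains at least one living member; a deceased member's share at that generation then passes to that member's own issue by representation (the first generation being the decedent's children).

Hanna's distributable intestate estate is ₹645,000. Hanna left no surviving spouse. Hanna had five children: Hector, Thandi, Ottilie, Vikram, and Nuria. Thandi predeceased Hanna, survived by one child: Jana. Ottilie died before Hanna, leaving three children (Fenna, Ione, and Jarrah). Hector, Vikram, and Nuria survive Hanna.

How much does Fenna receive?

The entire ₹645,000 passes to the descendants.
That amount (₹645,000) is divided into 5 shares of ₹129,000: Hector, Vikram, and Nuria each take ₹129,000; Thandi's ₹129,000 share passes to Thandi's issue; Ottilie's ₹129,000 share passes to Ottilie's issue.
Thandi's share (₹129,000) passes entirely to Jana.
Ottilie's share (₹129,000) is divided into 3 shares of ₹43,000: Fenna, Ione, and Jarrah each take ₹43,000.

Fenna receives ₹43,000.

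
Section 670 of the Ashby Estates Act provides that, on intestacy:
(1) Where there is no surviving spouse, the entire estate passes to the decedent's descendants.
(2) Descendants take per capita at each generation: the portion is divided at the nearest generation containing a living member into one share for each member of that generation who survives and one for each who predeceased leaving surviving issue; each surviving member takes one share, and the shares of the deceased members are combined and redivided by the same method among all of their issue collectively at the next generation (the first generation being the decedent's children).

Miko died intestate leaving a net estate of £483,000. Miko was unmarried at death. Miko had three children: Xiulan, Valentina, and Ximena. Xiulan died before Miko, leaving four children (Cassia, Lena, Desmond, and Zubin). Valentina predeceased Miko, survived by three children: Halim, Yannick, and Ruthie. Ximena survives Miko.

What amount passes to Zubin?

The entire £483,000 passes to the descendants.
That amount (£483,000) is divided at the children's generation into 3 shares of £161,000. Ximena takes £161,000. The 2 shares of the deceased (Xiulan and Valentina) are combined into a pool of £322,000.
That pool (£322,000) is divided at the grandchildren's generation equally among Cassia, Lena, Desmond, Zubin, Halim, Yannick, and Ruthie: £46,000 each.

Zubin receives £46,000.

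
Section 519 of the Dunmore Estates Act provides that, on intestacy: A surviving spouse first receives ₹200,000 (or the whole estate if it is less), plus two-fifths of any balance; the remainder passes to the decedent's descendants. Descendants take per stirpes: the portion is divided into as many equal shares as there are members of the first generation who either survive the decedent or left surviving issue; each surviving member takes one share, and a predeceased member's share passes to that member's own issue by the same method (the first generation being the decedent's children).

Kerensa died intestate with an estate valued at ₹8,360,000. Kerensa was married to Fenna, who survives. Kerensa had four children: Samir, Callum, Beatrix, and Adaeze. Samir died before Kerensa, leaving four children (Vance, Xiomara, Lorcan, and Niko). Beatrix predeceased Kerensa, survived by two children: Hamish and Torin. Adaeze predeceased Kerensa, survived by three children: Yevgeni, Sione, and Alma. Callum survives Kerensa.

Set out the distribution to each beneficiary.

Fenna first takes ₹200,000, leaving a balance of ₹8,160,000. Fenna then takes two-fifths of the balance (₹3,264,000), for a total of ₹3,464,000. The remaining ₹4,896,000 passes to the descendants.
The descendants' portion (₹4,896,000) is divided into 4 shares of ₹1,224,000: Callum takes ₹1,224,000; Samir's ₹1,224,000 share passes to Samir's issue; Beatrix's ₹1,224,000 share passes to Beatrix's issue; Adaeze's ₹1,224,000 share passes to Adaeze's issue.
Samir's share (₹1,224,000) is divided into 4 shares of ₹306,000: Vance, Xiomara, Lorcan, and Niko each take ₹306,000.
Beatrix's share (₹1,224,000) is divided into 2 shares of ₹612,000: Hamish and Torin each take ₹612,000.
Adaeze's share (₹1,224,000) is divided into 3 shares of ₹408,000: Yevgeni, Sione, and Alma each take ₹408,000.

Fenna: ₹3,464,000; Vance: ₹306,000; Xiomara: ₹306,000; Lorcan: ₹306,000; Niko: ₹306,000; Callum: ₹1,224,000; Hamish: ₹612,000; Torin: ₹612,000; Yevgeni: ₹408,000; Sione: ₹408,000; Alma: ₹408,000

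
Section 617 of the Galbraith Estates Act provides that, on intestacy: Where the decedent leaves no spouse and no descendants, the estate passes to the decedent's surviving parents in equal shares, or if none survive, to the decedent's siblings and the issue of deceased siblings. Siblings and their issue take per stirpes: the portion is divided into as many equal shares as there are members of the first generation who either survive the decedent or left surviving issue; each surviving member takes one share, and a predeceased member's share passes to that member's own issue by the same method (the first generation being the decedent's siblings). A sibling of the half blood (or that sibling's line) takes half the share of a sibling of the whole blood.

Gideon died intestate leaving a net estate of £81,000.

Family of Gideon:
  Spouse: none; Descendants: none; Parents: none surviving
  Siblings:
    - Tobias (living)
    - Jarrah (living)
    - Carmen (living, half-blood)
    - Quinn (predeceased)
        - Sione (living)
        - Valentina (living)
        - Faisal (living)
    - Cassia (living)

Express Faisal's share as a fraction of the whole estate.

The entire £81,000 passes to the siblings and their issue.
Counting each half-blood sibling's line as half a unit, there are 9/2 units in £81,000, so one unit is £18,000. Whole-blood lines (Tobias, Jarrah, Quinn, and Cassia) take £18,000 each; half-blood lines (Carmen) take £9,000 each.
Quinn's share (£18,000) is divided into 3 shares of £6,000: Sione, Valentina, and Faisal each take £6,000.

Faisal receives 2/27 of the estate.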